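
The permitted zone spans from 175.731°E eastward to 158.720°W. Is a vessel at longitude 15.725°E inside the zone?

Band width going east from +175.731° to -158.720°: ((-158.720 − 175.731) mod 360) = 25.549°.
Offset of +15.725° east of the west edge: ((15.725 − 175.731) mod 360) = 199.994°.
199.994° > 25.549° ⇒ outside.

No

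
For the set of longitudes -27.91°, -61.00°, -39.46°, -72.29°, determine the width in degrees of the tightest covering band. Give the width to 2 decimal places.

Sort the longitudes: -72.29°, -61.00°, -39.46°, -27.91°.
Eastward gaps between consecutive values (wrapping around): 11.29°, 21.54°, 11.55°, 315.62°.
Largest gap = 315.62° ⇒ minimal covering band is its complement: 360° − 315.62° = 44.38°.
Band runs from -72.29° eastward to -27.91°.

44.38°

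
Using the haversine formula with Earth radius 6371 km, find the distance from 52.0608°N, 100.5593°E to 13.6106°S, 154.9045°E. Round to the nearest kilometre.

8966 km

Δλ = 154.9045 − 100.5593 = 54.3452°.
Δφ = -13.6106 − 52.0608 = -65.6714°.
a = sin²(Δφ/2) + cos φ₁ · cos φ₂ · sin²(Δλ/2) = 0.418636.
c = 2·atan2(√a, √(1−a)) = 1.40734 rad → d = 6371·c ≈ 8966.18 km.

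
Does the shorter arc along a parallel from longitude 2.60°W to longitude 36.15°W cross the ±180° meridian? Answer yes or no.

Signed shortest Δλ = ((-36.15 − -2.60 + 180) mod 360) − 180 = -33.55°.
Going west by 33.55° from -2.60° reaches -36.15° without touching 180°.

No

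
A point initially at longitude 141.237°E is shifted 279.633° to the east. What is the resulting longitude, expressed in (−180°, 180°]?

60.870°E

Start at +141.237°; shift +279.633° → +420.870°.
+420.870° lies outside (−180°, 180°]; subtract 360° → +60.870°.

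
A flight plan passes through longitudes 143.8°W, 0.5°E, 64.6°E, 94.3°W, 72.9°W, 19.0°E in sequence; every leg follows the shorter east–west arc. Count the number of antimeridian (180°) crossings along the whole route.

0

Leg 1: -143.8° → +0.5°, shortest Δλ = 144.3° (east) — does not cross 180°.
Leg 2: +0.5° → +64.6°, shortest Δλ = 64.1° (east) — does not cross 180°.
Leg 3: +64.6° → -94.3°, shortest Δλ = -158.9° (west) — does not cross 180°.
Leg 4: -94.3° → -72.9°, shortest Δλ = 21.4° (east) — does not cross 180°.
Leg 5: -72.9° → +19.0°, shortest Δλ = 91.9° (east) — does not cross 180°.
Total crossings: 0.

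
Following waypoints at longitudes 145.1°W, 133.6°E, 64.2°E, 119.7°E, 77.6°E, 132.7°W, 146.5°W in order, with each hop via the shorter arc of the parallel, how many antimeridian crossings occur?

Leg 1: -145.1° → +133.6°, shortest Δλ = -81.3° (west) — crosses 180°.
Leg 2: +133.6° → +64.2°, shortest Δλ = -69.4° (west) — does not cross 180°.
Leg 3: +64.2° → +119.7°, shortest Δλ = 55.5° (east) — does not cross 180°.
Leg 4: +119.7° → +77.6°, shortest Δλ = -42.1° (west) — does not cross 180°.
Leg 5: +77.6° → -132.7°, shortest Δλ = 149.7° (east) — crosses 180°.
Leg 6: -132.7° → -146.5°, shortest Δλ = -13.8° (west) — does not cross 180°.
Total crossings: 2.

2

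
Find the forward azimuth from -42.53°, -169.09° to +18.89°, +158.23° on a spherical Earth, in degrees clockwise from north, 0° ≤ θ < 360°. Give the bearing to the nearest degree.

327°

Δλ = 158.23 − -169.09 = 327.32°; wrapped into (−180°, 180°]: -32.68°.
θ = atan2( sin Δλ · cos φ₂ , cos φ₁ · sin φ₂ − sin φ₁ · cos φ₂ · cos Δλ )
  = atan2(-0.51087, 0.77691) = -33.328° → normalised to [0°, 360°): 326.672°.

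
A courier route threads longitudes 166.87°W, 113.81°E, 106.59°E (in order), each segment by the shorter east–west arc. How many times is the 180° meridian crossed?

Leg 1: -166.87° → +113.81°, shortest Δλ = -79.32° (west) — crosses 180°.
Leg 2: +113.81° → +106.59°, shortest Δλ = -7.22° (west) — does not cross 180°.
Total crossings: 1.

1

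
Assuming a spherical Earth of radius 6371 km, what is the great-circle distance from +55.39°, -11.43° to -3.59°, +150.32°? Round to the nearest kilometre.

14027 km

Δλ = 150.32 − -11.43 = 161.75°.
Δφ = -3.59 − 55.39 = -58.98°.
a = sin²(Δφ/2) + cos φ₁ · cos φ₂ · sin²(Δλ/2) = 0.794947.
c = 2·atan2(√a, √(1−a)) = 2.20172 rad → d = 6371·c ≈ 14027.18 km.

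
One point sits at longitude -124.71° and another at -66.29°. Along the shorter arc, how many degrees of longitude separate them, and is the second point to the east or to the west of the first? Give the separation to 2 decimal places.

Raw difference: -66.29 − -124.71 = 58.42°.
Normalise into (−180°, 180°]: 58.42° stays 58.42°.
Positive ⇒ the second point lies to the east; separation 58.42°.

58.42° east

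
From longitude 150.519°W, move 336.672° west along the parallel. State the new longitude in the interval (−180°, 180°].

127.191°W

Start at -150.519°; shift −336.672° → -487.191°.
-487.191° lies outside (−180°, 180°]; add 360° → -127.191°.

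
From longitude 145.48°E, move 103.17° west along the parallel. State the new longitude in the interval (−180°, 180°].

Start at +145.48°; shift −103.17° → +42.31°.
+42.31° already lies in (−180°, 180°].

42.31°E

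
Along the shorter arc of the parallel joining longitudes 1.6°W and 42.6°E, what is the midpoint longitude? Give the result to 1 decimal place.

20.5°E

Signed shortest Δλ from -1.6° to +42.6° is +44.2°.
Midpoint longitude = -1.6° + (+44.2°)/2 = -1.6° + 22.1° = +20.5°.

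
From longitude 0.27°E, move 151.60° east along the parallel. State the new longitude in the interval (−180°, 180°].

151.87°E

Start at +0.27°; shift +151.60° → +151.87°.
+151.87° already lies in (−180°, 180°].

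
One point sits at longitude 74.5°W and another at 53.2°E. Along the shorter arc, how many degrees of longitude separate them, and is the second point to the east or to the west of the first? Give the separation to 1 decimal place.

Raw difference: 53.2 − -74.5 = 127.7°.
Normalise into (−180°, 180°]: 127.7° stays 127.7°.
Positive ⇒ the second point lies to the east; separation 127.7°.

127.7° east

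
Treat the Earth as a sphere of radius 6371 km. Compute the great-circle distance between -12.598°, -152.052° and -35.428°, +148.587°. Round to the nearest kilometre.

Δλ = 148.587 − -152.052 = 300.639°; wrapped into (−180°, 180°]: -59.361°.
Δφ = -35.428 − -12.598 = -22.830°.
a = sin²(Δφ/2) + cos φ₁ · cos φ₂ · sin²(Δλ/2) = 0.234149.
c = 2·atan2(√a, √(1−a)) = 1.01019 rad → d = 6371·c ≈ 6435.90 km.

6436 km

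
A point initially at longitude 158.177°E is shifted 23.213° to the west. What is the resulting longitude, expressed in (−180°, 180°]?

Start at +158.177°; shift −23.213° → +134.964°.
+134.964° already lies in (−180°, 180°].

134.964°E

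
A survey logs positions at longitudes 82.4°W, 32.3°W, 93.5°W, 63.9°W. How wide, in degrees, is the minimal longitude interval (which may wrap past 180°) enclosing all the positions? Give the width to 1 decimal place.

61.2°

Sort the longitudes: -93.5°, -82.4°, -63.9°, -32.3°.
Eastward gaps between consecutive values (wrapping around): 11.1°, 18.5°, 31.6°, 298.8°.
Largest gap = 298.8° ⇒ minimal covering band is its complement: 360° − 298.8° = 61.2°.
Band runs from -93.5° eastward to -32.3°.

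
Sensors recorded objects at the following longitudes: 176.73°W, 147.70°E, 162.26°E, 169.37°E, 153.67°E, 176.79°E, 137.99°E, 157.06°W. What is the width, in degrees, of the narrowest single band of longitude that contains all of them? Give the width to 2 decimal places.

64.95°

Sort the longitudes: -176.73°, -157.06°, +137.99°, +147.70°, +153.67°, +162.26°, +169.37°, +176.79°.
Eastward gaps between consecutive values (wrapping around): 19.67°, 295.05°, 9.71°, 5.97°, 8.59°, 7.11°, 7.42°, 6.48°.
Largest gap = 295.05° ⇒ minimal covering band is its complement: 360° − 295.05° = 64.95°.
Band runs from +137.99° eastward to -157.06°, crossing the antimeridian.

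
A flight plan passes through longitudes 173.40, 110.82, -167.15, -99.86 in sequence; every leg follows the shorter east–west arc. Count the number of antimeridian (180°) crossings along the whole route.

Leg 1: +173.40° → +110.82°, shortest Δλ = -62.58° (west) — does not cross 180°.
Leg 2: +110.82° → -167.15°, shortest Δλ = 82.03° (east) — crosses 180°.
Leg 3: -167.15° → -99.86°, shortest Δλ = 67.29° (east) — does not cross 180°.
Total crossings: 1.

1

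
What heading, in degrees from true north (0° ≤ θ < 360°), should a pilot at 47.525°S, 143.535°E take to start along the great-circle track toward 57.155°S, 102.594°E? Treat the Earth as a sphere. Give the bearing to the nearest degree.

233°

Δλ = 102.594 − 143.535 = -40.941°.
θ = atan2( sin Δλ · cos φ₂ , cos φ₁ · sin φ₂ − sin φ₁ · cos φ₂ · cos Δλ )
  = atan2(-0.35540, -0.26514) = -126.724° → normalised to [0°, 360°): 233.276°.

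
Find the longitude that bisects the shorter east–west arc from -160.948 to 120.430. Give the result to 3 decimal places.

+159.741°

Signed shortest Δλ from -160.948° to +120.430° is -78.622°.
Midpoint longitude = -160.948° + (-78.622°)/2 = -160.948° − 39.311° = -200.259°.
Normalise into (−180°, 180°]: +159.741°.
(The naïve average (-160.948 + +120.430)/2 = -20.259° is on the wrong side of the globe.)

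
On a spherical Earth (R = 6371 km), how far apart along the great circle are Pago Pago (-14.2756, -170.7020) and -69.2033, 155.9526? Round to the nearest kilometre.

6539 km

Δλ = 155.9526 − -170.7020 = 326.6546°; wrapped into (−180°, 180°]: -33.3454°.
Δφ = -69.2033 − -14.2756 = -54.9277°.
a = sin²(Δφ/2) + cos φ₁ · cos φ₂ · sin²(Δλ/2) = 0.241019.
c = 2·atan2(√a, √(1−a)) = 1.02633 rad → d = 6371·c ≈ 6538.74 km.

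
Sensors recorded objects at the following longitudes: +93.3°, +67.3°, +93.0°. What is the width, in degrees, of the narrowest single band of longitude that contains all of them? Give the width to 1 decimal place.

Sort the longitudes: +67.3°, +93.0°, +93.3°.
Eastward gaps between consecutive values (wrapping around): 25.7°, 0.3°, 334.0°.
Largest gap = 334.0° ⇒ minimal covering band is its complement: 360° − 334.0° = 26.0°.
Band runs from +67.3° eastward to +93.3°.

26.0°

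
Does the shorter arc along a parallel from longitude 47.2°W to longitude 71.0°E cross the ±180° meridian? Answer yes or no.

No

Signed shortest Δλ = ((71.0 − -47.2 + 180) mod 360) − 180 = 118.2°.
Going east by 118.2° from -47.2° reaches +71.0° without touching 180°.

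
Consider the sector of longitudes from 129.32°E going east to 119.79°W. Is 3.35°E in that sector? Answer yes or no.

No

Band width going east from +129.32° to -119.79°: ((-119.79 − 129.32) mod 360) = 110.89°.
Offset of +3.35° east of the west edge: ((3.35 − 129.32) mod 360) = 234.03°.
234.03° > 110.89° ⇒ outside.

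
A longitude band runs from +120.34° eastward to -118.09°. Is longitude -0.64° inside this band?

Band width going east from +120.34° to -118.09°: ((-118.09 − 120.34) mod 360) = 121.57°.
Offset of -0.64° east of the west edge: ((-0.64 − 120.34) mod 360) = 239.02°.
239.02° > 121.57° ⇒ outside.

No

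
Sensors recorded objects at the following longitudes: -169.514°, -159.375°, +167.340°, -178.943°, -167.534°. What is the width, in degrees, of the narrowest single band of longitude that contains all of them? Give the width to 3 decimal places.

33.285°

Sort the longitudes: -178.943°, -169.514°, -167.534°, -159.375°, +167.340°.
Eastward gaps between consecutive values (wrapping around): 9.429°, 1.980°, 8.159°, 326.715°, 13.717°.
Largest gap = 326.715° ⇒ minimal covering band is its complement: 360° − 326.715° = 33.285°.
Band runs from +167.340° eastward to -159.375°, crossing the antimeridian.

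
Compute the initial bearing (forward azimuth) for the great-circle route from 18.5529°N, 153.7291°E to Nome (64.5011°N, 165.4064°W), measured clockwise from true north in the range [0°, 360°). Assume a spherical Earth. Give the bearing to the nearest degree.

Δλ = -165.4064 − 153.7291 = -319.1355°; wrapped into (−180°, 180°]: 40.8645°.
θ = atan2( sin Δλ · cos φ₂ , cos φ₁ · sin φ₂ − sin φ₁ · cos φ₂ · cos Δλ )
  = atan2(0.28166, 0.75210) = 20.531° → normalised to [0°, 360°): 20.531°.

21°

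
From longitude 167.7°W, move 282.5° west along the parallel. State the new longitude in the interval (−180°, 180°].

90.2°W

Start at -167.7°; shift −282.5° → -450.2°.
-450.2° lies outside (−180°, 180°]; add 360° → -90.2°.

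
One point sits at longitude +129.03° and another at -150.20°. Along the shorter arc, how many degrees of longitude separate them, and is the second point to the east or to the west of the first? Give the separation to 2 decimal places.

80.77° east

Raw difference: -150.20 − 129.03 = -279.23°.
Normalise into (−180°, 180°]: -279.23° + 360° = 80.77°.
Positive ⇒ the second point lies to the east; separation 80.77°.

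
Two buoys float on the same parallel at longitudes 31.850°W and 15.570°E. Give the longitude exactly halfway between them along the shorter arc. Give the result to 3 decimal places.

Signed shortest Δλ from -31.850° to +15.570° is +47.420°.
Midpoint longitude = -31.850° + (+47.420°)/2 = -31.850° + 23.710° = -8.140°.

8.140°W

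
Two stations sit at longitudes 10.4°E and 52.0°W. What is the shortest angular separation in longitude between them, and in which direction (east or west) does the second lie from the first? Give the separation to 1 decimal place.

Raw difference: -52.0 − 10.4 = -62.4°.
Normalise into (−180°, 180°]: -62.4° stays -62.4°.
Negative ⇒ the second point lies to the west; separation 62.4°.

62.4° west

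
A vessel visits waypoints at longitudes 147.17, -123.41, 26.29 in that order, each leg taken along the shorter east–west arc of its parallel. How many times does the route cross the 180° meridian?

Leg 1: +147.17° → -123.41°, shortest Δλ = 89.42° (east) — crosses 180°.
Leg 2: -123.41° → +26.29°, shortest Δλ = 149.7° (east) — does not cross 180°.
Total crossings: 1.

1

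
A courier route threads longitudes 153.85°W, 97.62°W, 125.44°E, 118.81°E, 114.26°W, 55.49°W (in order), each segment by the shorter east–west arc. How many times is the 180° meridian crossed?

2

Leg 1: -153.85° → -97.62°, shortest Δλ = 56.23° (east) — does not cross 180°.
Leg 2: -97.62° → +125.44°, shortest Δλ = -136.94° (west) — crosses 180°.
Leg 3: +125.44° → +118.81°, shortest Δλ = -6.63° (west) — does not cross 180°.
Leg 4: +118.81° → -114.26°, shortest Δλ = 126.93° (east) — crosses 180°.
Leg 5: -114.26° → -55.49°, shortest Δλ = 58.77° (east) — does not cross 180°.
Total crossings: 2.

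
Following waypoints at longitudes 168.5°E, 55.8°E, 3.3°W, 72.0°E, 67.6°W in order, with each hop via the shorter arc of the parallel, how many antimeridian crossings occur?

Leg 1: +168.5° → +55.8°, shortest Δλ = -112.7° (west) — does not cross 180°.
Leg 2: +55.8° → -3.3°, shortest Δλ = -59.1° (west) — does not cross 180°.
Leg 3: -3.3° → +72.0°, shortest Δλ = 75.3° (east) — does not cross 180°.
Leg 4: +72.0° → -67.6°, shortest Δλ = -139.6° (west) — does not cross 180°.
Total crossings: 0.

0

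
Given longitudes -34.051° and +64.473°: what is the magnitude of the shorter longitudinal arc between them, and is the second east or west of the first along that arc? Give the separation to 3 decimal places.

Raw difference: 64.473 − -34.051 = 98.524°.
Normalise into (−180°, 180°]: 98.524° stays 98.524°.
Positive ⇒ the second point lies to the east; separation 98.524°.

98.524° east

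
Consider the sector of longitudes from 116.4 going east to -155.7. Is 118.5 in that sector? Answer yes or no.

Yes

Band width going east from +116.4° to -155.7°: ((-155.7 − 116.4) mod 360) = 87.9°.
Offset of +118.5° east of the west edge: ((118.5 − 116.4) mod 360) = 2.1°.
2.1° ≤ 87.9° ⇒ inside.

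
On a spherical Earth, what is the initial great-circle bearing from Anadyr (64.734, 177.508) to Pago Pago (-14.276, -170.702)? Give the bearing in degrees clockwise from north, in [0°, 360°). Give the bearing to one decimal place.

168.4°

Δλ = -170.702 − 177.508 = -348.210°; wrapped into (−180°, 180°]: 11.790°.
θ = atan2( sin Δλ · cos φ₂ , cos φ₁ · sin φ₂ − sin φ₁ · cos φ₂ · cos Δλ )
  = atan2(0.19802, -0.96317) = 168.383° → normalised to [0°, 360°): 168.383°.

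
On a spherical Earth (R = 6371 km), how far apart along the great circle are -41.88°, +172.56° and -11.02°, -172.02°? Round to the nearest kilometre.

3745 km

Δλ = -172.02 − 172.56 = -344.58°; wrapped into (−180°, 180°]: 15.42°.
Δφ = -11.02 − -41.88 = 30.86°.
a = sin²(Δφ/2) + cos φ₁ · cos φ₂ · sin²(Δλ/2) = 0.083942.
c = 2·atan2(√a, √(1−a)) = 0.58788 rad → d = 6371·c ≈ 3745.41 km.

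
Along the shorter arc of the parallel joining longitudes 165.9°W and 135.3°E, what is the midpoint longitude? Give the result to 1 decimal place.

164.7°E

Signed shortest Δλ from -165.9° to +135.3° is -58.8°.
Midpoint longitude = -165.9° + (-58.8°)/2 = -165.9° − 29.4° = -195.3°.
Normalise into (−180°, 180°]: +164.7°.
(The naïve average (-165.9 + +135.3)/2 = -15.3° is on the wrong side of the globe.)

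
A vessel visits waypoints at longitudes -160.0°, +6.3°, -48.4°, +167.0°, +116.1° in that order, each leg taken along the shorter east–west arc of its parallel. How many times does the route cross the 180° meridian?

1

Leg 1: -160.0° → +6.3°, shortest Δλ = 166.3° (east) — does not cross 180°.
Leg 2: +6.3° → -48.4°, shortest Δλ = -54.7° (west) — does not cross 180°.
Leg 3: -48.4° → +167.0°, shortest Δλ = -144.6° (west) — crosses 180°.
Leg 4: +167.0° → +116.1°, shortest Δλ = -50.9° (west) — does not cross 180°.
Total crossings: 1.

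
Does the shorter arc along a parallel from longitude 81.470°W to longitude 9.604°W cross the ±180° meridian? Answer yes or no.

Signed shortest Δλ = ((-9.604 − -81.470 + 180) mod 360) − 180 = 71.866°.
Going east by 71.866° from -81.470° reaches -9.604° without touching 180°.

No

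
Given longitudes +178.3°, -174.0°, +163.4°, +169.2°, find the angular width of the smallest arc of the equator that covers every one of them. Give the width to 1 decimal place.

Sort the longitudes: -174.0°, +163.4°, +169.2°, +178.3°.
Eastward gaps between consecutive values (wrapping around): 337.4°, 5.8°, 9.1°, 7.7°.
Largest gap = 337.4° ⇒ minimal covering band is its complement: 360° − 337.4° = 22.6°.
Band runs from +163.4° eastward to -174.0°, crossing the antimeridian.

22.6°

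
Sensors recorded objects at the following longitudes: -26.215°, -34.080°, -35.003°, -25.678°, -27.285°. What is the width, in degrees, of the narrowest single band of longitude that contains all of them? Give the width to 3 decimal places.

9.325°

Sort the longitudes: -35.003°, -34.080°, -27.285°, -26.215°, -25.678°.
Eastward gaps between consecutive values (wrapping around): 0.923°, 6.795°, 1.070°, 0.537°, 350.675°.
Largest gap = 350.675° ⇒ minimal covering band is its complement: 360° − 350.675° = 9.325°.
Band runs from -35.003° eastward to -25.678°.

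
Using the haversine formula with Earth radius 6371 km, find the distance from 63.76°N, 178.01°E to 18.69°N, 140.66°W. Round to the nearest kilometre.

Δλ = -140.66 − 178.01 = -318.67°; wrapped into (−180°, 180°]: 41.33°.
Δφ = 18.69 − 63.76 = -45.07°.
a = sin²(Δφ/2) + cos φ₁ · cos φ₂ · sin²(Δλ/2) = 0.199039.
c = 2·atan2(√a, √(1−a)) = 0.92489 rad → d = 6371·c ≈ 5892.47 km.

5892 km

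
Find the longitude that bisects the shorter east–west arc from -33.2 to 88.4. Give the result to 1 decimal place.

+27.6°

Signed shortest Δλ from -33.2° to +88.4° is +121.6°.
Midpoint longitude = -33.2° + (+121.6°)/2 = -33.2° + 60.8° = +27.6°.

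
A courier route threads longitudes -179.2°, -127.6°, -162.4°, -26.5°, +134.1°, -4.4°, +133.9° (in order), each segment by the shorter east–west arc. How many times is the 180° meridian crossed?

0

Leg 1: -179.2° → -127.6°, shortest Δλ = 51.6° (east) — does not cross 180°.
Leg 2: -127.6° → -162.4°, shortest Δλ = -34.8° (west) — does not cross 180°.
Leg 3: -162.4° → -26.5°, shortest Δλ = 135.9° (east) — does not cross 180°.
Leg 4: -26.5° → +134.1°, shortest Δλ = 160.6° (east) — does not cross 180°.
Leg 5: +134.1° → -4.4°, shortest Δλ = -138.5° (west) — does not cross 180°.
Leg 6: -4.4° → +133.9°, shortest Δλ = 138.3° (east) — does not cross 180°.
Total crossings: 0.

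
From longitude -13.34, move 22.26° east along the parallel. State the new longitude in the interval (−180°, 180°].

Start at -13.34°; shift +22.26° → +8.92°.
+8.92° already lies in (−180°, 180°].

+8.92°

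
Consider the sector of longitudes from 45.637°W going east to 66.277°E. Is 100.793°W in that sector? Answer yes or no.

No

Band width going east from -45.637° to +66.277°: ((66.277 − -45.637) mod 360) = 111.914°.
Offset of -100.793° east of the west edge: ((-100.793 − -45.637) mod 360) = 304.844°.
304.844° > 111.914° ⇒ outside.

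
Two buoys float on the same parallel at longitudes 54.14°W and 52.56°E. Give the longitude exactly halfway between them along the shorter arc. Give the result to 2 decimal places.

Signed shortest Δλ from -54.14° to +52.56° is +106.70°.
Midpoint longitude = -54.14° + (+106.70°)/2 = -54.14° + 53.35° = -0.79°.

0.79°W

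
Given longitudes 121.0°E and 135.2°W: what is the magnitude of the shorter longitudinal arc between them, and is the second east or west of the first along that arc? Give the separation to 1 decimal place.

Raw difference: -135.2 − 121.0 = -256.2°.
Normalise into (−180°, 180°]: -256.2° + 360° = 103.8°.
Positive ⇒ the second point lies to the east; separation 103.8°.

103.8° east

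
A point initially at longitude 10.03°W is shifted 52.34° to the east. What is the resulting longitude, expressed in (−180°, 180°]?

42.31°E

Start at -10.03°; shift +52.34° → +42.31°.
+42.31° already lies in (−180°, 180°].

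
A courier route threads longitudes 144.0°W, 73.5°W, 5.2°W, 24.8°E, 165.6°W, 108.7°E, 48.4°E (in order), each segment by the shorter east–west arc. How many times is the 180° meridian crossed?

Leg 1: -144.0° → -73.5°, shortest Δλ = 70.5° (east) — does not cross 180°.
Leg 2: -73.5° → -5.2°, shortest Δλ = 68.3° (east) — does not cross 180°.
Leg 3: -5.2° → +24.8°, shortest Δλ = 30.0° (east) — does not cross 180°.
Leg 4: +24.8° → -165.6°, shortest Δλ = 169.6° (east) — crosses 180°.
Leg 5: -165.6° → +108.7°, shortest Δλ = -85.7° (west) — crosses 180°.
Leg 6: +108.7° → +48.4°, shortest Δλ = -60.3° (west) — does not cross 180°.
Total crossings: 2.

2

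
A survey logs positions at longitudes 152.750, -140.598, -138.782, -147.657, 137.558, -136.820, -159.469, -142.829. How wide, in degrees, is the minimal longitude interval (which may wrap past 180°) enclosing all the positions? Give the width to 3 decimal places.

85.622°

Sort the longitudes: -159.469°, -147.657°, -142.829°, -140.598°, -138.782°, -136.820°, +137.558°, +152.750°.
Eastward gaps between consecutive values (wrapping around): 11.812°, 4.828°, 2.231°, 1.816°, 1.962°, 274.378°, 15.192°, 47.781°.
Largest gap = 274.378° ⇒ minimal covering band is its complement: 360° − 274.378° = 85.622°.
Band runs from +137.558° eastward to -136.820°, crossing the antimeridian.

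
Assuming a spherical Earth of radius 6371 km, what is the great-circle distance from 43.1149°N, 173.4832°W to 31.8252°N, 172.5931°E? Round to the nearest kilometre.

Δλ = 172.5931 − -173.4832 = 346.0763°; wrapped into (−180°, 180°]: -13.9237°.
Δφ = 31.8252 − 43.1149 = -11.2897°.
a = sin²(Δφ/2) + cos φ₁ · cos φ₂ · sin²(Δλ/2) = 0.018787.
c = 2·atan2(√a, √(1−a)) = 0.27500 rad → d = 6371·c ≈ 1752.02 km.

1752 km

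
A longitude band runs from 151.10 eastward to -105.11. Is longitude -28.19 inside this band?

No

Band width going east from +151.10° to -105.11°: ((-105.11 − 151.10) mod 360) = 103.79°.
Offset of -28.19° east of the west edge: ((-28.19 − 151.10) mod 360) = 180.71°.
180.71° > 103.79° ⇒ outside.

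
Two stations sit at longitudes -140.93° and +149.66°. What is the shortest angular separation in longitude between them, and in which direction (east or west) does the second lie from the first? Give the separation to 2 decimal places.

69.41° west

Raw difference: 149.66 − -140.93 = 290.59°.
Normalise into (−180°, 180°]: 290.59° − 360° = -69.41°.
Negative ⇒ the second point lies to the west; separation 69.41°.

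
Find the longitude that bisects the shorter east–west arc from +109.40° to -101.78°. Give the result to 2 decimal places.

Signed shortest Δλ from +109.40° to -101.78° is +148.82°.
Midpoint longitude = +109.40° + (+148.82°)/2 = +109.40° + 74.41° = +183.81°.
Normalise into (−180°, 180°]: -176.19°.
(The naïve average (+109.40 + -101.78)/2 = 3.81° is on the wrong side of the globe.)

-176.19°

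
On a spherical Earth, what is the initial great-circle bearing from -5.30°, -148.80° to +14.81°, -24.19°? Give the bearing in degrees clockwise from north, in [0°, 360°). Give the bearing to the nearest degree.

Δλ = -24.19 − -148.80 = 124.61°.
θ = atan2( sin Δλ · cos φ₂ , cos φ₁ · sin φ₂ − sin φ₁ · cos φ₂ · cos Δλ )
  = atan2(0.79569, 0.20380) = 75.634° → normalised to [0°, 360°): 75.634°.

76°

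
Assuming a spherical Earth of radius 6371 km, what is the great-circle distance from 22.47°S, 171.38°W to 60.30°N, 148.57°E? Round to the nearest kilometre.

9890 km

Δλ = 148.57 − -171.38 = 319.95°; wrapped into (−180°, 180°]: -40.05°.
Δφ = 60.30 − -22.47 = 82.77°.
a = sin²(Δφ/2) + cos φ₁ · cos φ₂ · sin²(Δλ/2) = 0.490760.
c = 2·atan2(√a, √(1−a)) = 1.55231 rad → d = 6371·c ≈ 9889.80 km.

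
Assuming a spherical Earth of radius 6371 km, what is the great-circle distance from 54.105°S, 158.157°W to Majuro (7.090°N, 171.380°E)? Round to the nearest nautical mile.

Δλ = 171.380 − -158.157 = 329.537°; wrapped into (−180°, 180°]: -30.463°.
Δφ = 7.090 − -54.105 = 61.195°.
a = sin²(Δφ/2) + cos φ₁ · cos φ₂ · sin²(Δλ/2) = 0.299243.
c = 2·atan2(√a, √(1−a)) = 1.15763 rad → d = 6371·c ≈ 7375.24 km ≈ 3982.31 nmi.

3982 nmi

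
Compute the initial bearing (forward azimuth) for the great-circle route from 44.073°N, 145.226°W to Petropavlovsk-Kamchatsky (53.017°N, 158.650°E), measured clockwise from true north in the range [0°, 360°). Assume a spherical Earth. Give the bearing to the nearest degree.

Δλ = 158.650 − -145.226 = 303.876°; wrapped into (−180°, 180°]: -56.124°.
θ = atan2( sin Δλ · cos φ₂ , cos φ₁ · sin φ₂ − sin φ₁ · cos φ₂ · cos Δλ )
  = atan2(-0.49946, 0.34067) = -55.703° → normalised to [0°, 360°): 304.297°.

304°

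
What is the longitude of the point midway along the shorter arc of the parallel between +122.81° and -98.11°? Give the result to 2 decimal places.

Signed shortest Δλ from +122.81° to -98.11° is +139.08°.
Midpoint longitude = +122.81° + (+139.08°)/2 = +122.81° + 69.54° = +192.35°.
Normalise into (−180°, 180°]: -167.65°.
(The naïve average (+122.81 + -98.11)/2 = 12.35° is on the wrong side of the globe.)

-167.65°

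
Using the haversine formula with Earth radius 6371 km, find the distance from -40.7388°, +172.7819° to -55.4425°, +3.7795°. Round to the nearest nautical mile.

Δλ = 3.7795 − 172.7819 = -169.0024°.
Δφ = -55.4425 − -40.7388 = -14.7037°.
a = sin²(Δφ/2) + cos φ₁ · cos φ₂ · sin²(Δλ/2) = 0.442216.
c = 2·atan2(√a, √(1−a)) = 1.45497 rad → d = 6371·c ≈ 9269.61 km ≈ 5005.19 nmi.

5005 nmi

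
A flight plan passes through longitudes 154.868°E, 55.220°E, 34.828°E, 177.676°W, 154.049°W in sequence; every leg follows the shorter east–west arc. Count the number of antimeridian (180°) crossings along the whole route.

Leg 1: +154.868° → +55.220°, shortest Δλ = -99.648° (west) — does not cross 180°.
Leg 2: +55.220° → +34.828°, shortest Δλ = -20.392° (west) — does not cross 180°.
Leg 3: +34.828° → -177.676°, shortest Δλ = 147.496° (east) — crosses 180°.
Leg 4: -177.676° → -154.049°, shortest Δλ = 23.627° (east) — does not cross 180°.
Total crossings: 1.

1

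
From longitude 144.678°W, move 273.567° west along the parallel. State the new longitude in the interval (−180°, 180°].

Start at -144.678°; shift −273.567° → -418.245°.
-418.245° lies outside (−180°, 180°]; add 360° → -58.245°.

58.245°W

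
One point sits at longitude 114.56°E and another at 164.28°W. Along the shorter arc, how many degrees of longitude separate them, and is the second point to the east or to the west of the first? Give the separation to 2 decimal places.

Raw difference: -164.28 − 114.56 = -278.84°.
Normalise into (−180°, 180°]: -278.84° + 360° = 81.16°.
Positive ⇒ the second point lies to the east; separation 81.16°.

81.16° east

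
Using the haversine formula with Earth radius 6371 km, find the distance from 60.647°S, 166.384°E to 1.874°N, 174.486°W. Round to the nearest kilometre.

7145 km

Δλ = -174.486 − 166.384 = -340.870°; wrapped into (−180°, 180°]: 19.130°.
Δφ = 1.874 − -60.647 = 62.521°.
a = sin²(Δφ/2) + cos φ₁ · cos φ₂ · sin²(Δλ/2) = 0.282816.
c = 2·atan2(√a, √(1−a)) = 1.12146 rad → d = 6371·c ≈ 7144.82 km.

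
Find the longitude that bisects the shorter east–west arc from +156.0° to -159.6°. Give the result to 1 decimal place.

Signed shortest Δλ from +156.0° to -159.6° is +44.4°.
Midpoint longitude = +156.0° + (+44.4°)/2 = +156.0° + 22.2° = +178.2°.
(The naïve average (+156.0 + -159.6)/2 = -1.8° is on the wrong side of the globe.)

+178.2°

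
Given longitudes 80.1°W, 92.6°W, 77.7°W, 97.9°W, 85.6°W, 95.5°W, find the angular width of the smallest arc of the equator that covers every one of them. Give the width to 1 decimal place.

Sort the longitudes: -97.9°, -95.5°, -92.6°, -85.6°, -80.1°, -77.7°.
Eastward gaps between consecutive values (wrapping around): 2.4°, 2.9°, 7.0°, 5.5°, 2.4°, 339.8°.
Largest gap = 339.8° ⇒ minimal covering band is its complement: 360° − 339.8° = 20.2°.
Band runs from -97.9° eastward to -77.7°.

20.2°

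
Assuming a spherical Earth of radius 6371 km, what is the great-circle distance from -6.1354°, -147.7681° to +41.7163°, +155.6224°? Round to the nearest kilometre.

Δλ = 155.6224 − -147.7681 = 303.3905°; wrapped into (−180°, 180°]: -56.6095°.
Δφ = 41.7163 − -6.1354 = 47.8517°.
a = sin²(Δφ/2) + cos φ₁ · cos φ₂ · sin²(Δλ/2) = 0.331336.
c = 2·atan2(√a, √(1−a)) = 1.22672 rad → d = 6371·c ≈ 7815.43 km.

7815 km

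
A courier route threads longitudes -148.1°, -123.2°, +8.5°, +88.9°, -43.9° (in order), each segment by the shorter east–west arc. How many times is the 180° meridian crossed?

Leg 1: -148.1° → -123.2°, shortest Δλ = 24.9° (east) — does not cross 180°.
Leg 2: -123.2° → +8.5°, shortest Δλ = 131.7° (east) — does not cross 180°.
Leg 3: +8.5° → +88.9°, shortest Δλ = 80.4° (east) — does not cross 180°.
Leg 4: +88.9° → -43.9°, shortest Δλ = -132.8° (west) — does not cross 180°.
Total crossings: 0.

0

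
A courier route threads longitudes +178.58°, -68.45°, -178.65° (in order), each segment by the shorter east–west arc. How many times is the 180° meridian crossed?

Leg 1: +178.58° → -68.45°, shortest Δλ = 112.97° (east) — crosses 180°.
Leg 2: -68.45° → -178.65°, shortest Δλ = -110.2° (west) — does not cross 180°.
Total crossings: 1.

1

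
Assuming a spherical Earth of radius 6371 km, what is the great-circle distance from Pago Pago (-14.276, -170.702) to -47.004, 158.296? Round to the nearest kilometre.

4635 km

Δλ = 158.296 − -170.702 = 328.998°; wrapped into (−180°, 180°]: -31.002°.
Δφ = -47.004 − -14.276 = -32.728°.
a = sin²(Δφ/2) + cos φ₁ · cos φ₂ · sin²(Δλ/2) = 0.126581.
c = 2·atan2(√a, √(1−a)) = 0.72750 rad → d = 6371·c ≈ 4634.91 km.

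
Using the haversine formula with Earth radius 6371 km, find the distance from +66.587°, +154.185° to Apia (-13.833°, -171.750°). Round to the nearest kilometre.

Δλ = -171.750 − 154.185 = -325.935°; wrapped into (−180°, 180°]: 34.065°.
Δφ = -13.833 − 66.587 = -80.420°.
a = sin²(Δφ/2) + cos φ₁ · cos φ₂ · sin²(Δλ/2) = 0.449892.
c = 2·atan2(√a, √(1−a)) = 1.47041 rad → d = 6371·c ≈ 9367.99 km.

9368 km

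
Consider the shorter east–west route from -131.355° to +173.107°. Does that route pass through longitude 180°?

Naïve |173.107 − -131.355| = 304.462° > 180°, so the shorter arc goes the other way round — across 180°.
Signed shortest Δλ = ((173.107 − -131.355 + 180) mod 360) − 180 = -55.538°.
Going west by 55.538° from -131.355° passes through 180° before reaching +173.107°.

Yes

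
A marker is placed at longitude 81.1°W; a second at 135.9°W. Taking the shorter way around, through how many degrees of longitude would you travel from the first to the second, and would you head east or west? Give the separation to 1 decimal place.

54.8° west

Raw difference: -135.9 − -81.1 = -54.8°.
Normalise into (−180°, 180°]: -54.8° stays -54.8°.
Negative ⇒ the second point lies to the west; separation 54.8°.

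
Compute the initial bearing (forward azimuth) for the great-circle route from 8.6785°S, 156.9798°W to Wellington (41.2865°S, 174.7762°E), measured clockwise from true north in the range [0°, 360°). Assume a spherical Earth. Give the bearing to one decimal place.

212.8°

Δλ = 174.7762 − -156.9798 = 331.7560°; wrapped into (−180°, 180°]: -28.2440°.
θ = atan2( sin Δλ · cos φ₂ , cos φ₁ · sin φ₂ − sin φ₁ · cos φ₂ · cos Δλ )
  = atan2(-0.35559, -0.55239) = -147.229° → normalised to [0°, 360°): 212.771°.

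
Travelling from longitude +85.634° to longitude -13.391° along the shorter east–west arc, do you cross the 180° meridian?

No

Signed shortest Δλ = ((-13.391 − 85.634 + 180) mod 360) − 180 = -99.025°.
Going west by 99.025° from +85.634° reaches -13.391° without touching 180°.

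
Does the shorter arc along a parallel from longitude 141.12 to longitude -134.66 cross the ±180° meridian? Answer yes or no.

Naïve |-134.66 − 141.12| = 275.78° > 180°, so the shorter arc goes the other way round — across 180°.
Signed shortest Δλ = ((-134.66 − 141.12 + 180) mod 360) − 180 = 84.22°.
Going east by 84.22° from +141.12° passes through 180° before reaching -134.66°.

Yes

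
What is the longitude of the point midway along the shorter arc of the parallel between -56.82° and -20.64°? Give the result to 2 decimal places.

Signed shortest Δλ from -56.82° to -20.64° is +36.18°.
Midpoint longitude = -56.82° + (+36.18°)/2 = -56.82° + 18.09° = -38.73°.

-38.73°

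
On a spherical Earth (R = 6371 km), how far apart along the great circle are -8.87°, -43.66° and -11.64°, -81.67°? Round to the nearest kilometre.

Δλ = -81.67 − -43.66 = -38.01°.
Δφ = -11.64 − -8.87 = -2.77°.
a = sin²(Δφ/2) + cos φ₁ · cos φ₂ · sin²(Δλ/2) = 0.103209.
c = 2·atan2(√a, √(1−a)) = 0.65412 rad → d = 6371·c ≈ 4167.43 km.

4167 km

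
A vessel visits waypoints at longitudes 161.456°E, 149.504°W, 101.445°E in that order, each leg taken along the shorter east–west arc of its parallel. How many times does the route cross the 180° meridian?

2

Leg 1: +161.456° → -149.504°, shortest Δλ = 49.04° (east) — crosses 180°.
Leg 2: -149.504° → +101.445°, shortest Δλ = -109.051° (west) — crosses 180°.
Total crossings: 2.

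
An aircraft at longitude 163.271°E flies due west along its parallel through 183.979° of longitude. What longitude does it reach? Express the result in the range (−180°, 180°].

Start at +163.271°; shift −183.979° → -20.708°.
-20.708° already lies in (−180°, 180°].

20.708°W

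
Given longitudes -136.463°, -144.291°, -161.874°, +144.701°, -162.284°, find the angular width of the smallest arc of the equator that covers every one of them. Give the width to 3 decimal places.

78.836°

Sort the longitudes: -162.284°, -161.874°, -144.291°, -136.463°, +144.701°.
Eastward gaps between consecutive values (wrapping around): 0.410°, 17.583°, 7.828°, 281.164°, 53.015°.
Largest gap = 281.164° ⇒ minimal covering band is its complement: 360° − 281.164° = 78.836°.
Band runs from +144.701° eastward to -136.463°, crossing the antimeridian.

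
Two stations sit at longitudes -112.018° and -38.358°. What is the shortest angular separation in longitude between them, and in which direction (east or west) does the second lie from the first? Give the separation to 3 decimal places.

Raw difference: -38.358 − -112.018 = 73.66°.
Normalise into (−180°, 180°]: 73.66° stays 73.66°.
Positive ⇒ the second point lies to the east; separation 73.660°.

73.660° east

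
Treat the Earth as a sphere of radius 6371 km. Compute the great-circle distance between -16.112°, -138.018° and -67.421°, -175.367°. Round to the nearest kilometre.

6301 km

Δλ = -175.367 − -138.018 = -37.349°.
Δφ = -67.421 − -16.112 = -51.309°.
a = sin²(Δφ/2) + cos φ₁ · cos φ₂ · sin²(Δλ/2) = 0.225258.
c = 2·atan2(√a, √(1−a)) = 0.98905 rad → d = 6371·c ≈ 6301.24 km.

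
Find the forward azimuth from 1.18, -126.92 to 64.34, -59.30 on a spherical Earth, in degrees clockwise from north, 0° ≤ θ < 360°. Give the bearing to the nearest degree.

Δλ = -59.30 − -126.92 = 67.62°.
θ = atan2( sin Δλ · cos φ₂ , cos φ₁ · sin φ₂ − sin φ₁ · cos φ₂ · cos Δλ )
  = atan2(0.40041, 0.89779) = 24.037° → normalised to [0°, 360°): 24.037°.

24°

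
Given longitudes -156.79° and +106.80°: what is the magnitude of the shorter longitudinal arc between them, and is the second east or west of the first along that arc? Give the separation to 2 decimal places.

96.41° west

Raw difference: 106.80 − -156.79 = 263.59°.
Normalise into (−180°, 180°]: 263.59° − 360° = -96.41°.
Negative ⇒ the second point lies to the west; separation 96.41°.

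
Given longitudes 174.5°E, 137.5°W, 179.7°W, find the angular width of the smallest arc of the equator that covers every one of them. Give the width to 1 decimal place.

48.0°

Sort the longitudes: -179.7°, -137.5°, +174.5°.
Eastward gaps between consecutive values (wrapping around): 42.2°, 312.0°, 5.8°.
Largest gap = 312.0° ⇒ minimal covering band is its complement: 360° − 312.0° = 48.0°.
Band runs from +174.5° eastward to -137.5°, crossing the antimeridian.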